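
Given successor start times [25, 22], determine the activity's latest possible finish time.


LF = min of all successor start times
Successors start at: [25, 22]
LF = min(25, 22)
= 22


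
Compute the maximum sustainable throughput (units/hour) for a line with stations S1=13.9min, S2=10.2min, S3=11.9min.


Bottleneck = longest station time
Station times: [13.9, 10.2, 11.9]
Max = 13.9 min
Rate = 60 / 13.9
= 4.32 units/hour (bottleneck: 13.9min)


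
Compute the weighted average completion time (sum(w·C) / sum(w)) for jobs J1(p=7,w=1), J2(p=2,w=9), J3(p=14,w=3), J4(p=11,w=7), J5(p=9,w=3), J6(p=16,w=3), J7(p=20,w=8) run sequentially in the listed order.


Completion times:
  J1: C=7, w×C=1×7=7
  J2: C=9, w×C=9×9=81
  J3: C=23, w×C=3×23=69
  J4: C=34, w×C=7×34=238
  J5: C=43, w×C=3×43=129
  J6: C=59, w×C=3×59=177
  J7: C=79, w×C=8×79=632
Sum w×C = 1333
Sum w = 34
Weighted avg = 1333/34
= 39.21


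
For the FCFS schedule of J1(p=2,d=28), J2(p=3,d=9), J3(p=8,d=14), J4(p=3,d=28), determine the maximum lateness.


Lateness per job (L = C - d):
  J1: C=2, d=28, L=-26
  J2: C=5, d=9, L=-4
  J3: C=13, d=14, L=-1
  J4: C=16, d=28, L=-12
Lmax = max(-26, -4, -1, -12)
= -1


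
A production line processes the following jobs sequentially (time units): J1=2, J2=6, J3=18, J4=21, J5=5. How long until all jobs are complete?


Sequential makespan: sum all processing times
= 2 + 6 + 18 + 21 + 5
= 52 time units


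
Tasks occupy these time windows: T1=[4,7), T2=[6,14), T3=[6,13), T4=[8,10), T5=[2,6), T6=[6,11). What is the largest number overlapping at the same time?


Check each time point for overlaps:
  t=6: 4 tasks active (T1, T2, T3, T6)
Max concurrent = 4


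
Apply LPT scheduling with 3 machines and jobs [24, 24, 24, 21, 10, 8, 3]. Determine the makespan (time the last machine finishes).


Jobs (LPT sorted): [24, 24, 24, 21, 10, 8, 3]
Machines: 3
  J=24 → Machine 1 (load: 0+24=24)
  J=24 → Machine 2 (load: 0+24=24)
  J=24 → Machine 3 (load: 0+24=24)
  J=21 → Machine 1 (load: 24+21=45)
  J=10 → Machine 2 (load: 24+10=34)
  J=8 → Machine 3 (load: 24+8=32)
  J=3 → Machine 3 (load: 32+3=35)
Machine loads: [45, 34, 35]
Makespan = max = 45 time units


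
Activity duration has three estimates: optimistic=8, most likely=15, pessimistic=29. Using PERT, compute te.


te = (o + 4m + p) / 6
= (8 + 4×15 + 29) / 6
= (8 + 60 + 29) / 6
= 97 / 6
= 16.17


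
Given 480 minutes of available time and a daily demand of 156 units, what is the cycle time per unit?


Cycle time = available time / demand
= 480 / 156
= 3.08 min/unit


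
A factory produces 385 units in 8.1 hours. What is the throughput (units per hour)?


Throughput = units / time
= 385 / 8.1
= 47.5 units/hour


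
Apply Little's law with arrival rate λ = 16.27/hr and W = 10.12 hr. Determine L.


Little's law: L = λ × W
= 16.27 × 10.12
= 164.65


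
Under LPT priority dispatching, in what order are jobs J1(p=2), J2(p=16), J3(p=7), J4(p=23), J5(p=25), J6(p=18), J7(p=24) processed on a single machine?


LPT: sort by longest processing time first
  J5: p=25
  J7: p=24
  J4: p=23
  J6: p=18
  J2: p=16
  J3: p=7
  J1: p=2
Order: J5 → J7 → J4 → J6 → J2 → J3 → J1


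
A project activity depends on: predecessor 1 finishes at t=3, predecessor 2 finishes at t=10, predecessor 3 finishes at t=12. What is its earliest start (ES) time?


ES = max of all predecessor completion times
Predecessors: [3, 10, 12]
ES = max(3, 10, 12)
= 12


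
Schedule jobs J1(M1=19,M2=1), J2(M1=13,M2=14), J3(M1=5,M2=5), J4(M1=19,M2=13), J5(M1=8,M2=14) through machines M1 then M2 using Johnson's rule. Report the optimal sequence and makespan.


Johnson's rule:
Group 1 (M1≤M2, sort by M1): ['J3', 'J5', 'J2']
Group 2 (M1>M2, sort desc M2): ['J4', 'J1']
Sequence: J3 → J5 → J2 → J4 → J1
Makespan calculation:
  J3: M1 done=5, M2 done=10
  J5: M1 done=13, M2 done=27
  J2: M1 done=26, M2 done=41
  J4: M1 done=45, M2 done=58
  J1: M1 done=64, M2 done=65
= Sequence: J3 → J5 → J2 → J4 → J1, Makespan: 65


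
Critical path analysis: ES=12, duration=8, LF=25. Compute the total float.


EF = ES + duration = 12 + 8 = 20
LS = LF - duration = 25 - 8 = 17
Total Float = LF - EF = 25 - 20
(or LS - ES = 17 - 12)
= 5


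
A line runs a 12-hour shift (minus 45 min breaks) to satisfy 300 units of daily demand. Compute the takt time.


Available = 12×60 - 45 = 675 min
Takt time = 675 / 300
= 2.25 min/unit


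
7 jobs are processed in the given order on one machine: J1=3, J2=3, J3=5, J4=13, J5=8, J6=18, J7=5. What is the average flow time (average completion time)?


Completion times:
  J1: completes at 3
  J2: completes at 6
  J3: completes at 11
  J4: completes at 24
  J5: completes at 32
  J6: completes at 50
  J7: completes at 55
Sum = 181
Average = 181/7
= 25.86


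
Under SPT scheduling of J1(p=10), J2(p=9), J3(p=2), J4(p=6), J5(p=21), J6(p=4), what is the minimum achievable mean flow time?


SPT order: J3 → J6 → J4 → J2 → J1 → J5
Completion times:
  J3: C=2
  J6: C=6
  J4: C=12
  J2: C=21
  J1: C=31
  J5: C=52
Sum = 124, n = 6
Mean flow = 124/6
= 20.67


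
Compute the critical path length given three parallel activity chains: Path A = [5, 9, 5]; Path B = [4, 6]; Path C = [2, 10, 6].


Path A: 5 + 9 + 5 = 19
Path B: 4 + 6 = 10
Path C: 2 + 10 + 6 = 18
Critical path = longest = max(19, 10, 18)
= 19 (Path A)


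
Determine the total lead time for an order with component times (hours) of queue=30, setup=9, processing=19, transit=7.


Lead time = queue + setup + processing + transit
= 30 + 9 + 19 + 7
= 65 hours


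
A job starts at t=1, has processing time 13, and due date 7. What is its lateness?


Completion = 1 + 13 = 14
Lateness = C - d = 14 - 7
= 7


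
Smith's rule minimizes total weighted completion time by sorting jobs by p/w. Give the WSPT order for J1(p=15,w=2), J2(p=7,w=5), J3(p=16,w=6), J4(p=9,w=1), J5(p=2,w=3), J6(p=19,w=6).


WSPT (Smith's rule): sort by p/w ascending
  J5: p/w = 2/3 = 0.667
  J2: p/w = 7/5 = 1.400
  J3: p/w = 16/6 = 2.667
  J6: p/w = 19/6 = 3.167
  J1: p/w = 15/2 = 7.500
  J4: p/w = 9/1 = 9.000
Order: J5 → J2 → J3 → J6 → J1 → J4


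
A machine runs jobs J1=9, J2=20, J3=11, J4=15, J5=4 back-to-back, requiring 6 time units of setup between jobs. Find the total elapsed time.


Makespan = Σ processing + (n-1) × setup
= (9 + 20 + 11 + 15 + 4) + (5-1)×6
= 59 + 24
= 83 time units


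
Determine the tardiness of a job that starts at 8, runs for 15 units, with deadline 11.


Completion = start + processing = 8 + 15 = 23
Tardiness = max(0, C - d) = max(0, 23 - 11)
= max(0, 12)
= 12


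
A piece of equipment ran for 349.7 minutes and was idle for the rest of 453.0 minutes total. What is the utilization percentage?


Utilization = busy / total × 100
= 349.7 / 453.0 × 100
= 77.2%


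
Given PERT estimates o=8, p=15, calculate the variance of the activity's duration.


σ² = ((p - o) / 6)² = (p - o)² / 36
= (15 - 8)² / 36
= 7² / 36
= 49 / 36
= 1.3611


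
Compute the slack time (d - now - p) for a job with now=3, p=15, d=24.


Slack = due - current_time - processing
= 24 - 3 - 15
= 6


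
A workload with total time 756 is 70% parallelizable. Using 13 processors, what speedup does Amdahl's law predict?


Amdahl's law: T_p = T × ((1-p) + p/N)
= 756 × ((1-0.7) + 0.7/13)
= 756 × (0.30 + 0.0538)
= 756 × 0.3538
= 267.51
Speedup = 756/267.51
= 2.83×


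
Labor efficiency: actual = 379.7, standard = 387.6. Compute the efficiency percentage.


Efficiency = (actual / standard) × 100
= (379.7 / 387.6) × 100
= 98.0%


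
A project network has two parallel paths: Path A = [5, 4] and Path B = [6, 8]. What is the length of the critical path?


Path A: 5 + 4 = 9
Path B: 6 + 8 = 14
Critical path = longest = max(9, 14)
= 14 (Path B)


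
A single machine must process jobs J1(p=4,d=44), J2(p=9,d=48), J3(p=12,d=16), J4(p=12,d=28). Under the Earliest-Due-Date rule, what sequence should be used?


EDD: sort by earliest due date
  J3: d=16, p=12
  J4: d=28, p=12
  J1: d=44, p=4
  J2: d=48, p=9
Order: J3 → J4 → J1 → J2


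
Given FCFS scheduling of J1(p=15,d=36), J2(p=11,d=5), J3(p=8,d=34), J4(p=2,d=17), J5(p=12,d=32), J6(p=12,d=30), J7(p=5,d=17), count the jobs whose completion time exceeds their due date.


Completion vs due date:
  J1: C=15, d=36 → on time
  J2: C=26, d=5 → TARDY
  J3: C=34, d=34 → on time
  J4: C=36, d=17 → TARDY
  J5: C=48, d=32 → TARDY
  J6: C=60, d=30 → TARDY
  J7: C=65, d=17 → TARDY
Tardy jobs: J2, J4, J5, J6, J7
Count = 5


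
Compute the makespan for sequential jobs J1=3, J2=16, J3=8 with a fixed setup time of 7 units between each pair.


Makespan = Σ processing + (n-1) × setup
= (3 + 16 + 8) + (3-1)×7
= 27 + 14
= 41 time units


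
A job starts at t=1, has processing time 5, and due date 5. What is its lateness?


Completion = 1 + 5 = 6
Lateness = C - d = 6 - 5
= 1


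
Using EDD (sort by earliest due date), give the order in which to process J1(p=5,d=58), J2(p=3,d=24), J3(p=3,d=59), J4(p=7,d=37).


EDD: sort by earliest due date
  J2: d=24, p=3
  J4: d=37, p=7
  J1: d=58, p=5
  J3: d=59, p=3
Order: J2 → J4 → J1 → J3


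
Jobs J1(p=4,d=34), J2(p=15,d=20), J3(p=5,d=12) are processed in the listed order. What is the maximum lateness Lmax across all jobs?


Lateness per job (L = C - d):
  J1: C=4, d=34, L=-30
  J2: C=19, d=20, L=-1
  J3: C=24, d=12, L=12
Lmax = max(-30, -1, 12)
= 12


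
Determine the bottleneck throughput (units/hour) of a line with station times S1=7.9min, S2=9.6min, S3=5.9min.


Bottleneck = longest station time
Station times: [7.9, 9.6, 5.9]
Max = 9.6 min
Rate = 60 / 9.6
= 6.25 units/hour (bottleneck: 9.6min)


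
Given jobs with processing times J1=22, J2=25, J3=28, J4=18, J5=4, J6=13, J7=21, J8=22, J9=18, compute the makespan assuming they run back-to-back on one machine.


Sequential makespan: sum all processing times
= 22 + 25 + 28 + 18 + 4 + 13 + 21 + 22 + 18
= 171 time units


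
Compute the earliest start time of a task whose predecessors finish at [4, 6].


ES = max of all predecessor completion times
Predecessors: [4, 6]
ES = max(4, 6)
= 6


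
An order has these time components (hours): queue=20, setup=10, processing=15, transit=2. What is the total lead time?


Lead time = queue + setup + processing + transit
= 20 + 10 + 15 + 2
= 47 hours


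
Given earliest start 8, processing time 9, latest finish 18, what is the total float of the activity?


EF = ES + duration = 8 + 9 = 17
LS = LF - duration = 18 - 9 = 9
Total Float = LF - EF = 18 - 17
(or LS - ES = 9 - 8)
= 1


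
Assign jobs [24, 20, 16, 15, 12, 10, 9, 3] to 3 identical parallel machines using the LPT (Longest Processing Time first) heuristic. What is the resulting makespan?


Jobs (LPT sorted): [24, 20, 16, 15, 12, 10, 9, 3]
Machines: 3
  J=24 → Machine 1 (load: 0+24=24)
  J=20 → Machine 2 (load: 0+20=20)
  J=16 → Machine 3 (load: 0+16=16)
  J=15 → Machine 3 (load: 16+15=31)
  J=12 → Machine 2 (load: 20+12=32)
  J=10 → Machine 1 (load: 24+10=34)
  J=9 → Machine 3 (load: 31+9=40)
  J=3 → Machine 2 (load: 32+3=35)
Machine loads: [34, 35, 40]
Makespan = max = 40 time units


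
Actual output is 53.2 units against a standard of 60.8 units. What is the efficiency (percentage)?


Efficiency = (actual / standard) × 100
= (53.2 / 60.8) × 100
= 87.5%


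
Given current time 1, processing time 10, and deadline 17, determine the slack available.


Slack = due - current_time - processing
= 17 - 1 - 10
= 6


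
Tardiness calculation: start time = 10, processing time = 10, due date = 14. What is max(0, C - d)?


Completion = start + processing = 10 + 10 = 20
Tardiness = max(0, C - d) = max(0, 20 - 14)
= max(0, 6)
= 6


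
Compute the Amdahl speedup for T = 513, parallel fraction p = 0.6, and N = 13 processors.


Amdahl's law: T_p = T × ((1-p) + p/N)
= 513 × ((1-0.6) + 0.6/13)
= 513 × (0.40 + 0.0462)
= 513 × 0.4462
= 228.88
Speedup = 513/228.88
= 2.24×


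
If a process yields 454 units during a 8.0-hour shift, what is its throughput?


Throughput = units / time
= 454 / 8.0
= 56.8 units/hour


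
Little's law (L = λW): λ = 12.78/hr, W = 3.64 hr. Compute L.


Little's law: L = λ × W
= 12.78 × 3.64
= 46.52


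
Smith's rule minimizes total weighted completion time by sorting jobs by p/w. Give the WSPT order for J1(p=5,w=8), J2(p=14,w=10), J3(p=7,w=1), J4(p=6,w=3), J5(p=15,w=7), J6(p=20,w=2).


WSPT (Smith's rule): sort by p/w ascending
  J1: p/w = 5/8 = 0.625
  J2: p/w = 14/10 = 1.400
  J4: p/w = 6/3 = 2.000
  J5: p/w = 15/7 = 2.143
  J3: p/w = 7/1 = 7.000
  J6: p/w = 20/2 = 10.000
Order: J1 → J2 → J4 → J5 → J3 → J6


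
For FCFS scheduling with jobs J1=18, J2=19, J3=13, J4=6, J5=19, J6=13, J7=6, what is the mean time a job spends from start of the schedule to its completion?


Completion times:
  J1: completes at 18
  J2: completes at 37
  J3: completes at 50
  J4: completes at 56
  J5: completes at 75
  J6: completes at 88
  J7: completes at 94
Sum = 418
Average = 418/7
= 59.71


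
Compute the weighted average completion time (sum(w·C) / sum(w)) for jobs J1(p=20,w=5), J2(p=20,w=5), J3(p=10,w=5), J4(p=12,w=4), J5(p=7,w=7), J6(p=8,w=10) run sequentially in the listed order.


Completion times:
  J1: C=20, w×C=5×20=100
  J2: C=40, w×C=5×40=200
  J3: C=50, w×C=5×50=250
  J4: C=62, w×C=4×62=248
  J5: C=69, w×C=7×69=483
  J6: C=77, w×C=10×77=770
Sum w×C = 2051
Sum w = 36
Weighted avg = 2051/36
= 56.97


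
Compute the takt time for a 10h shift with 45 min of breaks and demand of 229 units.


Available = 10×60 - 45 = 555 min
Takt time = 555 / 229
= 2.42 min/unit


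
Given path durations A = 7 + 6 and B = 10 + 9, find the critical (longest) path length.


Path A: 7 + 6 = 13
Path B: 10 + 9 = 19
Critical path = longest = max(13, 19)
= 19 (Path B)


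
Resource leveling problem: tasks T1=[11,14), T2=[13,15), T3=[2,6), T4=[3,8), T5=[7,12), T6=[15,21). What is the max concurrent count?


Check each time point for overlaps:
  t=3: 2 tasks active (T3, T4)
Max concurrent = 2


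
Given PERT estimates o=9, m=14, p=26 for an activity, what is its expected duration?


te = (o + 4m + p) / 6
= (9 + 4×14 + 26) / 6
= (9 + 56 + 26) / 6
= 91 / 6
= 15.17


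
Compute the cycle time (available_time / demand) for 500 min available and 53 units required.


Cycle time = available time / demand
= 500 / 53
= 9.43 min/unit


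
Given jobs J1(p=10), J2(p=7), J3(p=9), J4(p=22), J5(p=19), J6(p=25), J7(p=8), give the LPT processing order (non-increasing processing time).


LPT: sort by longest processing time first
  J6: p=25
  J4: p=22
  J5: p=19
  J1: p=10
  J3: p=9
  J7: p=8
  J2: p=7
Order: J6 → J4 → J5 → J1 → J3 → J7 → J2


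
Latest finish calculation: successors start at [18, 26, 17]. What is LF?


LF = min of all successor start times
Successors start at: [18, 26, 17]
LF = min(18, 26, 17)
= 17


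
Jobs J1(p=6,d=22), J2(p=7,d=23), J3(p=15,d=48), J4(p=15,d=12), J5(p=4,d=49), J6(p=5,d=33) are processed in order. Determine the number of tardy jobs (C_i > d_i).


Completion vs due date:
  J1: C=6, d=22 → on time
  J2: C=13, d=23 → on time
  J3: C=28, d=48 → on time
  J4: C=43, d=12 → TARDY
  J5: C=47, d=49 → on time
  J6: C=52, d=33 → TARDY
Tardy jobs: J4, J6
Count = 2


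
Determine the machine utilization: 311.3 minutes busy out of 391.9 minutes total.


Utilization = busy / total × 100
= 311.3 / 391.9 × 100
= 79.4%


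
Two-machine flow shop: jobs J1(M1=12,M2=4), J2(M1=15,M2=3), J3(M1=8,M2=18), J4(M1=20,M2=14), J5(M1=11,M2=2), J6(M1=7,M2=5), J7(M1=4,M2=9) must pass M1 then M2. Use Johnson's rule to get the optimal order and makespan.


Johnson's rule:
Group 1 (M1≤M2, sort by M1): ['J7', 'J3']
Group 2 (M1>M2, sort desc M2): ['J4', 'J6', 'J1', 'J2', 'J5']
Sequence: J7 → J3 → J4 → J6 → J1 → J2 → J5
Makespan calculation:
  J7: M1 done=4, M2 done=13
  J3: M1 done=12, M2 done=31
  J4: M1 done=32, M2 done=46
  J6: M1 done=39, M2 done=51
  J1: M1 done=51, M2 done=55
  J2: M1 done=66, M2 done=69
  J5: M1 done=77, M2 done=79
= Sequence: J7 → J3 → J4 → J6 → J1 → J2 → J5, Makespan: 79


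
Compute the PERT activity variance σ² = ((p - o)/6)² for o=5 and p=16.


σ² = ((p - o) / 6)² = (p - o)² / 36
= (16 - 5)² / 36
= 11² / 36
= 121 / 36
= 3.3611


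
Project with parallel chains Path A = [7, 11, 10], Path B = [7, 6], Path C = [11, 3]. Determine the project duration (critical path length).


Path A: 7 + 11 + 10 = 28
Path B: 7 + 6 = 13
Path C: 11 + 3 = 14
Critical path = longest = max(28, 13, 14)
= 28 (Path A)


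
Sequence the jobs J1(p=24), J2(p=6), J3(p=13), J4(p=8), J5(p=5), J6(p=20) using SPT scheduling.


SPT: sort by shortest processing time
  J5: p=5
  J2: p=6
  J4: p=8
  J3: p=13
  J6: p=20
  J1: p=24
Order: J5 → J2 → J4 → J3 → J6 → J1


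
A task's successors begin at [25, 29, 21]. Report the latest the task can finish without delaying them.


LF = min of all successor start times
Successors start at: [25, 29, 21]
LF = min(25, 29, 21)
= 21


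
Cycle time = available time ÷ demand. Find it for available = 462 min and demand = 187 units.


Cycle time = available time / demand
= 462 / 187
= 2.47 min/unit


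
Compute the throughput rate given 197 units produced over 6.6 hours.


Throughput = units / time
= 197 / 6.6
= 29.8 units/hour


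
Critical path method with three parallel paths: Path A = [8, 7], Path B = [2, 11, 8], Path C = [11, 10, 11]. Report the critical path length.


Path A: 8 + 7 = 15
Path B: 2 + 11 + 8 = 21
Path C: 11 + 10 + 11 = 32
Critical path = longest = max(15, 21, 32)
= 32 (Path C)


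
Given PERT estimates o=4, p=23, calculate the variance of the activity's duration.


σ² = ((p - o) / 6)² = (p - o)² / 36
= (23 - 4)² / 36
= 19² / 36
= 361 / 36
= 10.0278


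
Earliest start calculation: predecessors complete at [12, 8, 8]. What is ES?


ES = max of all predecessor completion times
Predecessors: [12, 8, 8]
ES = max(12, 8, 8)
= 12


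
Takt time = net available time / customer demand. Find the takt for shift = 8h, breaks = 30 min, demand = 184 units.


Available = 8×60 - 30 = 450 min
Takt time = 450 / 184
= 2.45 min/unit


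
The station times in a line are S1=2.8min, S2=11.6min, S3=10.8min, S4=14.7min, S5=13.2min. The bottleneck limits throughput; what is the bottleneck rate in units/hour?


Bottleneck = longest station time
Station times: [2.8, 11.6, 10.8, 14.7, 13.2]
Max = 14.7 min
Rate = 60 / 14.7
= 4.08 units/hour (bottleneck: 14.7min)


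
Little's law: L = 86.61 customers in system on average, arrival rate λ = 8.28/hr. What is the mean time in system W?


Little's law: L = λW → W = L / λ
= 86.61 / 8.28
= 10.46 hours


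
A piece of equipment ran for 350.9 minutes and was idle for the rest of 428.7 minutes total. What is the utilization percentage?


Utilization = busy / total × 100
= 350.9 / 428.7 × 100
= 81.9%


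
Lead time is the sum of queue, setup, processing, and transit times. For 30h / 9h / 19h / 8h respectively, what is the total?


Lead time = queue + setup + processing + transit
= 30 + 9 + 19 + 8
= 66 hours


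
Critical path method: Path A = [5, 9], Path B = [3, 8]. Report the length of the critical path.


Path A: 5 + 9 = 14
Path B: 3 + 8 = 11
Critical path = longest = max(14, 11)
= 14 (Path A)


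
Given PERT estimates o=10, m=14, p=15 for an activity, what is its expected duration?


te = (o + 4m + p) / 6
= (10 + 4×14 + 15) / 6
= (10 + 56 + 15) / 6
= 81 / 6
= 13.50


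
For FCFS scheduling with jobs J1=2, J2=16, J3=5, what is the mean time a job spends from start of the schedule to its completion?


Completion times:
  J1: completes at 2
  J2: completes at 18
  J3: completes at 23
Sum = 43
Average = 43/3
= 14.33


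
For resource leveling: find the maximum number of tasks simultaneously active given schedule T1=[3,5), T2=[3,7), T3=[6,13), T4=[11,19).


Check each time point for overlaps:
  t=3: 2 tasks active (T1, T2)
Max concurrent = 2


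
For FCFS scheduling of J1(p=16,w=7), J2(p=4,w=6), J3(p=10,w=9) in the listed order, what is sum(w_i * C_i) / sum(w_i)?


Completion times:
  J1: C=16, w×C=7×16=112
  J2: C=20, w×C=6×20=120
  J3: C=30, w×C=9×30=270
Sum w×C = 502
Sum w = 22
Weighted avg = 502/22
= 22.82


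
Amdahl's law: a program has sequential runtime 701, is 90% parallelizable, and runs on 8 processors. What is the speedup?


Amdahl's law: T_p = T × ((1-p) + p/N)
= 701 × ((1-0.9) + 0.9/8)
= 701 × (0.10 + 0.1125)
= 701 × 0.2125
= 148.96
Speedup = 701/148.96
= 4.71×


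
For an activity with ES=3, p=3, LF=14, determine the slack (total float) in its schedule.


EF = ES + duration = 3 + 3 = 6
LS = LF - duration = 14 - 3 = 11
Total Float = LF - EF = 14 - 6
(or LS - ES = 11 - 3)
= 8


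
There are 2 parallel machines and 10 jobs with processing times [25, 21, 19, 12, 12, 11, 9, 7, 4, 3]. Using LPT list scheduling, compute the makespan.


Jobs (LPT sorted): [25, 21, 19, 12, 12, 11, 9, 7, 4, 3]
Machines: 2
  J=25 → Machine 1 (load: 0+25=25)
  J=21 → Machine 2 (load: 0+21=21)
  J=19 → Machine 2 (load: 21+19=40)
  J=12 → Machine 1 (load: 25+12=37)
  J=12 → Machine 1 (load: 37+12=49)
  J=11 → Machine 2 (load: 40+11=51)
  J=9 → Machine 1 (load: 49+9=58)
  J=7 → Machine 2 (load: 51+7=58)
  J=4 → Machine 1 (load: 58+4=62)
  J=3 → Machine 2 (load: 58+3=61)
Machine loads: [62, 61]
Makespan = max = 62 time units


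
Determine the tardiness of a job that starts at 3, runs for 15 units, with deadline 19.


Completion = start + processing = 3 + 15 = 18
Tardiness = max(0, C - d) = max(0, 18 - 19)
= max(0, -1)
= 0


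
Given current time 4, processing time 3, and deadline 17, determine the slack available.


Slack = due - current_time - processing
= 17 - 4 - 3
= 10


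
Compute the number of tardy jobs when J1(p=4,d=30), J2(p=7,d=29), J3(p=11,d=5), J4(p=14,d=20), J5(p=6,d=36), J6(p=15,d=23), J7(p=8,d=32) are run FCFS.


Completion vs due date:
  J1: C=4, d=30 → on time
  J2: C=11, d=29 → on time
  J3: C=22, d=5 → TARDY
  J4: C=36, d=20 → TARDY
  J5: C=42, d=36 → TARDY
  J6: C=57, d=23 → TARDY
  J7: C=65, d=32 → TARDY
Tardy jobs: J3, J4, J5, J6, J7
Count = 5


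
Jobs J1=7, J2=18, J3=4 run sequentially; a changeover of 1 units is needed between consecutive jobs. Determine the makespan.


Makespan = Σ processing + (n-1) × setup
= (7 + 18 + 4) + (3-1)×1
= 29 + 2
= 31 time units


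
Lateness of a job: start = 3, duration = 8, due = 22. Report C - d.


Completion = 3 + 8 = 11
Lateness = C - d = 11 - 22
= -11


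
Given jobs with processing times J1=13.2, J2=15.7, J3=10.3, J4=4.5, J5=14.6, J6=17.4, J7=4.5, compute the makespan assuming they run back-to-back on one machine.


Sequential makespan: sum all processing times
= 13.2 + 15.7 + 10.3 + 4.5 + 14.6 + 17.4 + 4.5
= 80.2 time units


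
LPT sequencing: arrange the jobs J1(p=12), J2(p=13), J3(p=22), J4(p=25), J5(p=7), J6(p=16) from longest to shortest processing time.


LPT: sort by longest processing time first
  J4: p=25
  J3: p=22
  J6: p=16
  J2: p=13
  J1: p=12
  J5: p=7
Order: J4 → J3 → J6 → J2 → J1 → J5


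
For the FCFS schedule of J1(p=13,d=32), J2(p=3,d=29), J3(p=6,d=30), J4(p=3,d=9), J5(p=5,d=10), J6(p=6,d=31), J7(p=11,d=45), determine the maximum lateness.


Lateness per job (L = C - d):
  J1: C=13, d=32, L=-19
  J2: C=16, d=29, L=-13
  J3: C=22, d=30, L=-8
  J4: C=25, d=9, L=16
  J5: C=30, d=10, L=20
  J6: C=36, d=31, L=5
  J7: C=47, d=45, L=2
Lmax = max(-19, -13, -8, 16, 20, 5, 2)
= 20


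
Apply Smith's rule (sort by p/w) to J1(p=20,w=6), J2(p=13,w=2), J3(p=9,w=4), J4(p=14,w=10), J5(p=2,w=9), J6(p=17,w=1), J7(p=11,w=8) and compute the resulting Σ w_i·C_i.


WSPT order (by p/w): J5 → J7 → J4 → J3 → J1 → J2 → J6
  J5: C=2, w·C=9×2=18
  J7: C=13, w·C=8×13=104
  J4: C=27, w·C=10×27=270
  J3: C=36, w·C=4×36=144
  J1: C=56, w·C=6×56=336
  J2: C=69, w·C=2×69=138
  J6: C=86, w·C=1×86=86
Σ w·C = 1096
= 1096


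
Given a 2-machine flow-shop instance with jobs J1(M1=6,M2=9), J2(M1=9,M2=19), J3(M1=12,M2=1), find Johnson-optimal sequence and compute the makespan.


Johnson's rule:
Group 1 (M1≤M2, sort by M1): ['J1', 'J2']
Group 2 (M1>M2, sort desc M2): ['J3']
Sequence: J1 → J2 → J3
Makespan calculation:
  J1: M1 done=6, M2 done=15
  J2: M1 done=15, M2 done=34
  J3: M1 done=27, M2 done=35
= Sequence: J1 → J2 → J3, Makespan: 35


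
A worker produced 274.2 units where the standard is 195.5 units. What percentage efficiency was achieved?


Efficiency = (actual / standard) × 100
= (274.2 / 195.5) × 100
= 140.3%


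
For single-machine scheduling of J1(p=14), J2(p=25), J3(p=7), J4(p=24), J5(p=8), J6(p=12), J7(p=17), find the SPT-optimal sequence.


SPT: sort by shortest processing time
  J3: p=7
  J5: p=8
  J6: p=12
  J1: p=14
  J7: p=17
  J4: p=24
  J2: p=25
Order: J3 → J5 → J6 → J1 → J7 → J4 → J2


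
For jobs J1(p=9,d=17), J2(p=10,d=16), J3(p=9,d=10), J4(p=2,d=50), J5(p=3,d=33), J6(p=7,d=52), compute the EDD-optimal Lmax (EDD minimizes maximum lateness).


EDD order: J3 → J2 → J1 → J5 → J4 → J6
Completion and lateness:
  J3: C=9, d=10, L=9-10=-1
  J2: C=19, d=16, L=19-16=3
  J1: C=28, d=17, L=28-17=11
  J5: C=31, d=33, L=31-33=-2
  J4: C=33, d=50, L=33-50=-17
  J6: C=40, d=52, L=40-52=-12
Lmax = max(-1, 3, 11, -2, -17, -12)
= 11


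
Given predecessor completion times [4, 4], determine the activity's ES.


ES = max of all predecessor completion times
Predecessors: [4, 4]
ES = max(4, 4)
= 4


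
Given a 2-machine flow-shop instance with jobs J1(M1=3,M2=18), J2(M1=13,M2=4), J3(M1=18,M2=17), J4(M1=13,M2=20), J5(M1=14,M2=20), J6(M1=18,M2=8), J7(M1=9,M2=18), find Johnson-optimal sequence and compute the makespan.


Johnson's rule:
Group 1 (M1≤M2, sort by M1): ['J1', 'J7', 'J4', 'J5']
Group 2 (M1>M2, sort desc M2): ['J3', 'J6', 'J2']
Sequence: J1 → J7 → J4 → J5 → J3 → J6 → J2
Makespan calculation:
  J1: M1 done=3, M2 done=21
  J7: M1 done=12, M2 done=39
  J4: M1 done=25, M2 done=59
  J5: M1 done=39, M2 done=79
  J3: M1 done=57, M2 done=96
  J6: M1 done=75, M2 done=104
  J2: M1 done=88, M2 done=108
= Sequence: J1 → J7 → J4 → J5 → J3 → J6 → J2, Makespan: 108


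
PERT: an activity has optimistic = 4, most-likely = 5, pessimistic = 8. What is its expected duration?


te = (o + 4m + p) / 6
= (4 + 4×5 + 8) / 6
= (4 + 20 + 8) / 6
= 32 / 6
= 5.33


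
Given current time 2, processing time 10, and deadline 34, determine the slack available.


Slack = due - current_time - processing
= 34 - 2 - 10
= 22


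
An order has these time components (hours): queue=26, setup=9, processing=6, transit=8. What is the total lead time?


Lead time = queue + setup + processing + transit
= 26 + 9 + 6 + 8
= 49 hours


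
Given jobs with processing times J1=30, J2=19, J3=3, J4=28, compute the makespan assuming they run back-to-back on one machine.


Sequential makespan: sum all processing times
= 30 + 19 + 3 + 28
= 80 time units


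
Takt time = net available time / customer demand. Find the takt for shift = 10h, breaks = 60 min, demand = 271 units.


Available = 10×60 - 60 = 540 min
Takt time = 540 / 271
= 1.99 min/unit


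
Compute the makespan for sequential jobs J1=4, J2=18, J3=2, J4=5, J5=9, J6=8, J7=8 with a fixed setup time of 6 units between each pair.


Makespan = Σ processing + (n-1) × setup
= (4 + 18 + 2 + 5 + 9 + 8 + 8) + (7-1)×6
= 54 + 36
= 90 time units


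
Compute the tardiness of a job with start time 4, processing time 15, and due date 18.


Completion = start + processing = 4 + 15 = 19
Tardiness = max(0, C - d) = max(0, 19 - 18)
= max(0, 1)
= 1


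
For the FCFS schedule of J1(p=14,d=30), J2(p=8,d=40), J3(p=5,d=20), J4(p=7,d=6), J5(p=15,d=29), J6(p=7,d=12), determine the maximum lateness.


Lateness per job (L = C - d):
  J1: C=14, d=30, L=-16
  J2: C=22, d=40, L=-18
  J3: C=27, d=20, L=7
  J4: C=34, d=6, L=28
  J5: C=49, d=29, L=20
  J6: C=56, d=12, L=44
Lmax = max(-16, -18, 7, 28, 20, 44)
= 44


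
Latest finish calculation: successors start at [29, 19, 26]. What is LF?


LF = min of all successor start times
Successors start at: [29, 19, 26]
LF = min(29, 19, 26)
= 19


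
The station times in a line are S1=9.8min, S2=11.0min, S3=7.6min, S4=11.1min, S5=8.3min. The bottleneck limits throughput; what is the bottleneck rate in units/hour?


Bottleneck = longest station time
Station times: [9.8, 11.0, 7.6, 11.1, 8.3]
Max = 11.1 min
Rate = 60 / 11.1
= 5.41 units/hour (bottleneck: 11.1min)


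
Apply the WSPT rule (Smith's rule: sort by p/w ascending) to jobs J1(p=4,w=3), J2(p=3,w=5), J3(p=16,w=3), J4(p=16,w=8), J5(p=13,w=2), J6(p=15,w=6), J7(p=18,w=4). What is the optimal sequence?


WSPT (Smith's rule): sort by p/w ascending
  J2: p/w = 3/5 = 0.600
  J1: p/w = 4/3 = 1.333
  J4: p/w = 16/8 = 2.000
  J6: p/w = 15/6 = 2.500
  J7: p/w = 18/4 = 4.500
  J3: p/w = 16/3 = 5.333
  J5: p/w = 13/2 = 6.500
Order: J2 → J1 → J4 → J6 → J7 → J3 → J5


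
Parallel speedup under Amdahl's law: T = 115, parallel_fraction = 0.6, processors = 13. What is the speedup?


Amdahl's law: T_p = T × ((1-p) + p/N)
= 115 × ((1-0.6) + 0.6/13)
= 115 × (0.40 + 0.0462)
= 115 × 0.4462
= 51.31
Speedup = 115/51.31
= 2.24×


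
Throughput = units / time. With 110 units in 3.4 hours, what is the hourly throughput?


Throughput = units / time
= 110 / 3.4
= 32.4 units/hour


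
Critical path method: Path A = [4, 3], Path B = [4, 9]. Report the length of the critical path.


Path A: 4 + 3 = 7
Path B: 4 + 9 = 13
Critical path = longest = max(7, 13)
= 13 (Path B)


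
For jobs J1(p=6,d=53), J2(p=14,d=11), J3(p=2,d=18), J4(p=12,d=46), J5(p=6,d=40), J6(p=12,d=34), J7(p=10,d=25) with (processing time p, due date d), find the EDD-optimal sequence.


EDD: sort by earliest due date
  J2: d=11, p=14
  J3: d=18, p=2
  J7: d=25, p=10
  J6: d=34, p=12
  J5: d=40, p=6
  J4: d=46, p=12
  J1: d=53, p=6
Order: J2 → J3 → J7 → J6 → J5 → J4 → J1


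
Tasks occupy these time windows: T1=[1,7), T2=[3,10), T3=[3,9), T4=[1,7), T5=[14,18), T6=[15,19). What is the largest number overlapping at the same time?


Check each time point for overlaps:
  t=3: 4 tasks active (T1, T2, T3, T4)
Max concurrent = 4


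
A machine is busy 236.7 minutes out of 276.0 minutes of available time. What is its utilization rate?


Utilization = busy / total × 100
= 236.7 / 276.0 × 100
= 85.8%


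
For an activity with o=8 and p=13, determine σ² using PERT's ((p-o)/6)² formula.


σ² = ((p - o) / 6)² = (p - o)² / 36
= (13 - 8)² / 36
= 5² / 36
= 25 / 36
= 0.6944


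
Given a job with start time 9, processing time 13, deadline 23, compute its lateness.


Completion = 9 + 13 = 22
Lateness = C - d = 22 - 23
= -1


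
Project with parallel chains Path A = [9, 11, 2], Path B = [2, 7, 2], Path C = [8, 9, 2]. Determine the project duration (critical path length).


Path A: 9 + 11 + 2 = 22
Path B: 2 + 7 + 2 = 11
Path C: 8 + 9 + 2 = 19
Critical path = longest = max(22, 11, 19)
= 22 (Path A)


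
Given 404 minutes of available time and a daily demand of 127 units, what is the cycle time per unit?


Cycle time = available time / demand
= 404 / 127
= 3.18 min/unit


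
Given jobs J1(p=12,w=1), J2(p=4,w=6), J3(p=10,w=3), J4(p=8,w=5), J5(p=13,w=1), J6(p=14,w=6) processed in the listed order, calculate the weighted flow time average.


Completion times:
  J1: C=12, w×C=1×12=12
  J2: C=16, w×C=6×16=96
  J3: C=26, w×C=3×26=78
  J4: C=34, w×C=5×34=170
  J5: C=47, w×C=1×47=47
  J6: C=61, w×C=6×61=366
Sum w×C = 769
Sum w = 22
Weighted avg = 769/22
= 34.95


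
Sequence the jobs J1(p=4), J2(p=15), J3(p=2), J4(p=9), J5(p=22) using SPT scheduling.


SPT: sort by shortest processing time
  J3: p=2
  J1: p=4
  J4: p=9
  J2: p=15
  J5: p=22
Order: J3 → J1 → J4 → J2 → J5


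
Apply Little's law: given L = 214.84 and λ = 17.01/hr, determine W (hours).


Little's law: L = λW → W = L / λ
= 214.84 / 17.01
= 12.63 hours


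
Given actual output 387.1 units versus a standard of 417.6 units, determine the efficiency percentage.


Efficiency = (actual / standard) × 100
= (387.1 / 417.6) × 100
= 92.7%


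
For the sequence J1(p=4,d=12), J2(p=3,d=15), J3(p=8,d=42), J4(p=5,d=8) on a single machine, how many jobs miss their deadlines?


Completion vs due date:
  J1: C=4, d=12 → on time
  J2: C=7, d=15 → on time
  J3: C=15, d=42 → on time
  J4: C=20, d=8 → TARDY
Tardy jobs: J4
Count = 1


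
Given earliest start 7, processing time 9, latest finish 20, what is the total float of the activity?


EF = ES + duration = 7 + 9 = 16
LS = LF - duration = 20 - 9 = 11
Total Float = LF - EF = 20 - 16
(or LS - ES = 11 - 7)
= 4


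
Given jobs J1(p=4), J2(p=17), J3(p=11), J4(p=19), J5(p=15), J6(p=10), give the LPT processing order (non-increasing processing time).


LPT: sort by longest processing time first
  J4: p=19
  J2: p=17
  J5: p=15
  J3: p=11
  J6: p=10
  J1: p=4
Order: J4 → J2 → J5 → J3 → J6 → J1


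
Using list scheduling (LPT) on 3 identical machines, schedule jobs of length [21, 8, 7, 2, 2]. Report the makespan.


Jobs (LPT sorted): [21, 8, 7, 2, 2]
Machines: 3
  J=21 → Machine 1 (load: 0+21=21)
  J=8 → Machine 2 (load: 0+8=8)
  J=7 → Machine 3 (load: 0+7=7)
  J=2 → Machine 3 (load: 7+2=9)
  J=2 → Machine 2 (load: 8+2=10)
Machine loads: [21, 10, 9]
Makespan = max = 21 time units


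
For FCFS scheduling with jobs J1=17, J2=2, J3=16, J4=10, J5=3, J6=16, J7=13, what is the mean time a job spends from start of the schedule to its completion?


Completion times:
  J1: completes at 17
  J2: completes at 19
  J3: completes at 35
  J4: completes at 45
  J5: completes at 48
  J6: completes at 64
  J7: completes at 77
Sum = 305
Average = 305/7
= 43.57


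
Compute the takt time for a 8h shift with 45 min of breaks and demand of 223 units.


Available = 8×60 - 45 = 435 min
Takt time = 435 / 223
= 1.95 min/unit


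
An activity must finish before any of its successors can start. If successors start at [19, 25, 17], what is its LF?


LF = min of all successor start times
Successors start at: [19, 25, 17]
LF = min(19, 25, 17)
= 17


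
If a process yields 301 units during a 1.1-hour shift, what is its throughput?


Throughput = units / time
= 301 / 1.1
= 273.6 units/hour


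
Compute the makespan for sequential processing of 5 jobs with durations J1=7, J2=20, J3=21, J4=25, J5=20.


Sequential makespan: sum all processing times
= 7 + 20 + 21 + 25 + 20
= 93 time units


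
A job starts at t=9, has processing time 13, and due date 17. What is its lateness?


Completion = 9 + 13 = 22
Lateness = C - d = 22 - 17
= 5


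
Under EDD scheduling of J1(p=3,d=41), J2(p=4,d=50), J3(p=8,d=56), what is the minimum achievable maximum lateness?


EDD order: J1 → J2 → J3
Completion and lateness:
  J1: C=3, d=41, L=3-41=-38
  J2: C=7, d=50, L=7-50=-43
  J3: C=15, d=56, L=15-56=-41
Lmax = max(-38, -43, -41)
= -38


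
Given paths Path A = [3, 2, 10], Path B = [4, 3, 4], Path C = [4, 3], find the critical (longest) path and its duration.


Path A: 3 + 2 + 10 = 15
Path B: 4 + 3 + 4 = 11
Path C: 4 + 3 = 7
Critical path = longest = max(15, 11, 7)
= 15 (Path A)


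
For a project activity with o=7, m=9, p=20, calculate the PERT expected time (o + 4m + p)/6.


te = (o + 4m + p) / 6
= (7 + 4×9 + 20) / 6
= (7 + 36 + 20) / 6
= 63 / 6
= 10.50


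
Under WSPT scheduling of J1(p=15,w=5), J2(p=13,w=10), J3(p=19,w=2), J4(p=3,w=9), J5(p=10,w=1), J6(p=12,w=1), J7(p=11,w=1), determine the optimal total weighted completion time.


WSPT order (by p/w): J4 → J2 → J1 → J3 → J5 → J7 → J6
  J4: C=3, w·C=9×3=27
  J2: C=16, w·C=10×16=160
  J1: C=31, w·C=5×31=155
  J3: C=50, w·C=2×50=100
  J5: C=60, w·C=1×60=60
  J7: C=71, w·C=1×71=71
  J6: C=83, w·C=1×83=83
Σ w·C = 656
= 656


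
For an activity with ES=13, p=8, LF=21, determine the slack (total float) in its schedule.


EF = ES + duration = 13 + 8 = 21
LS = LF - duration = 21 - 8 = 13
Total Float = LF - EF = 21 - 21
(or LS - ES = 13 - 13)
= 0


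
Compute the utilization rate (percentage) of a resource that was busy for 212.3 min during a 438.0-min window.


Utilization = busy / total × 100
= 212.3 / 438.0 × 100
= 48.5%


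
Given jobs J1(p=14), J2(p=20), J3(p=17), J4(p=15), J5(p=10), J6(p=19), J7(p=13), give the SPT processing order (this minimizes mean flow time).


SPT: sort by shortest processing time
  J5: p=10
  J7: p=13
  J1: p=14
  J4: p=15
  J3: p=17
  J6: p=19
  J2: p=20
Order: J5 → J7 → J1 → J4 → J3 → J6 → J2


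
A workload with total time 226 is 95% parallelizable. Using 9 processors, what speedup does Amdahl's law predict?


Amdahl's law: T_p = T × ((1-p) + p/N)
= 226 × ((1-0.95) + 0.95/9)
= 226 × (0.05 + 0.1056)
= 226 × 0.1556
= 35.16
Speedup = 226/35.16
= 6.43×


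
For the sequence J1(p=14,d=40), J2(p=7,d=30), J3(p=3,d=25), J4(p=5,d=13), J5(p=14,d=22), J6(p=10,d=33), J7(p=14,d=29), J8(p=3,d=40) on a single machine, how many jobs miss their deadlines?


Completion vs due date:
  J1: C=14, d=40 → on time
  J2: C=21, d=30 → on time
  J3: C=24, d=25 → on time
  J4: C=29, d=13 → TARDY
  J5: C=43, d=22 → TARDY
  J6: C=53, d=33 → TARDY
  J7: C=67, d=29 → TARDY
  J8: C=70, d=40 → TARDY
Tardy jobs: J4, J5, J6, J7, J8
Count = 5


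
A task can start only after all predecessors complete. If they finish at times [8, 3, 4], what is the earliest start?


ES = max of all predecessor completion times
Predecessors: [8, 3, 4]
ES = max(8, 3, 4)
= 8


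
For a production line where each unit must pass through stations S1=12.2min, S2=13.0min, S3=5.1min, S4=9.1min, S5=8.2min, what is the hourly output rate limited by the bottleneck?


Bottleneck = longest station time
Station times: [12.2, 13.0, 5.1, 9.1, 8.2]
Max = 13.0 min
Rate = 60 / 13.0
= 4.62 units/hour (bottleneck: 13.0min)


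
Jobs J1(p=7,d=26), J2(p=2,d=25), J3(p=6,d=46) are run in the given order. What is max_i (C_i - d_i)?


Lateness per job (L = C - d):
  J1: C=7, d=26, L=-19
  J2: C=9, d=25, L=-16
  J3: C=15, d=46, L=-31
Lmax = max(-19, -16, -31)
= -16


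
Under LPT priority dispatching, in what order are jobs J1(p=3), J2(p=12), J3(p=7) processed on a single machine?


LPT: sort by longest processing time first
  J2: p=12
  J3: p=7
  J1: p=3
Order: J2 → J3 → J1


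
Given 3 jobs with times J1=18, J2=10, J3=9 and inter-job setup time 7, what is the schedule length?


Makespan = Σ processing + (n-1) × setup
= (18 + 10 + 9) + (3-1)×7
= 37 + 14
= 51 time units


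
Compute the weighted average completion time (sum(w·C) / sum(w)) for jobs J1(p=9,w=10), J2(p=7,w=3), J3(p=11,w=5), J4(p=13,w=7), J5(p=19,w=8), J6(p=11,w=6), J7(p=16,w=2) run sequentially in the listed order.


Completion times:
  J1: C=9, w×C=10×9=90
  J2: C=16, w×C=3×16=48
  J3: C=27, w×C=5×27=135
  J4: C=40, w×C=7×40=280
  J5: C=59, w×C=8×59=472
  J6: C=70, w×C=6×70=420
  J7: C=86, w×C=2×86=172
Sum w×C = 1617
Sum w = 41
Weighted avg = 1617/41
= 39.44


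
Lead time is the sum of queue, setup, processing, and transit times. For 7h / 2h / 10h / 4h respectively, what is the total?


Lead time = queue + setup + processing + transit
= 7 + 2 + 10 + 4
= 23 hours


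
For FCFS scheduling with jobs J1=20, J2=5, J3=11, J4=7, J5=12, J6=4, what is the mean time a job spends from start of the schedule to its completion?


Completion times:
  J1: completes at 20
  J2: completes at 25
  J3: completes at 36
  J4: completes at 43
  J5: completes at 55
  J6: completes at 59
Sum = 238
Average = 238/6
= 39.67
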